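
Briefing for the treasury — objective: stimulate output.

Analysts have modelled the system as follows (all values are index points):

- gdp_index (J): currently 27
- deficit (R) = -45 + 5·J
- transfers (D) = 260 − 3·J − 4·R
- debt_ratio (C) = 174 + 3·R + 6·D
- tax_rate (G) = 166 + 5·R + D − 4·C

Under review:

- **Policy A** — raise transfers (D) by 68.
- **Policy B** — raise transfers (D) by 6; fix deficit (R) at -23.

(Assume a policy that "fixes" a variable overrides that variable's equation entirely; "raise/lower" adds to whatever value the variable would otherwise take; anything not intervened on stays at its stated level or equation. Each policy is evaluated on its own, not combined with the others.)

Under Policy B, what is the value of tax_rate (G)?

Policy B (D + 6, R := -23):
  J = 27
  R = -23
  D = 260 − 3·27 − 4·(-23) (+6 from intervention) = 277
  C = 174 + 3·(-23) + 6·277 = 1767
  G = 166 + 5·(-23) + 277 − 4·1767 = -6740

-6740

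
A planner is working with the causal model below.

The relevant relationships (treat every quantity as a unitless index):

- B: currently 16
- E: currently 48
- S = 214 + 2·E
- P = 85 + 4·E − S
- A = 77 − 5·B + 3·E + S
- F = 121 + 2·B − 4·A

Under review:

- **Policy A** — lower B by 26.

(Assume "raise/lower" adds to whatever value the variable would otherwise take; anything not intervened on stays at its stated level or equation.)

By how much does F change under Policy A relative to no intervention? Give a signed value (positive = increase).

Baseline:
  B = 16
  E = 48
  S = 214 + 2·48 = 310
  A = 77 − 5·16 + 3·48 + 310 = 451
  F = 121 + 2·16 − 4·451 = -1651
Policy A (B − 26):
  B = 16 − 26 = -10
  E = 48
  S = 214 + 2·48 = 310
  A = 77 − 5·(-10) + 3·48 + 310 = 581
  F = 121 + 2·(-10) − 4·581 = -2223
Change in F: -2223 − (-1651) = -572

-572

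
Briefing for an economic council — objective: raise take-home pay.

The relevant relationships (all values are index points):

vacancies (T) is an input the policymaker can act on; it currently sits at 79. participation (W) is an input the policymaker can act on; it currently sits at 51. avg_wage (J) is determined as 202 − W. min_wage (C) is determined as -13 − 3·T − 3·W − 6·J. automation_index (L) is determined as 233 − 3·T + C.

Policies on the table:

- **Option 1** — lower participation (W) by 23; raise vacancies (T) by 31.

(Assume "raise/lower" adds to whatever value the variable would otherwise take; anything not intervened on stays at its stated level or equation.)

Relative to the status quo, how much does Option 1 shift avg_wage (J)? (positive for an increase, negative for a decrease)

23

Baseline:
  W = 51
  J = 202 − 51 = 151
Option 1 (W − 23, T + 31):
  W = 51 − 23 = 28
  J = 202 − 28 = 174
Change in J: 174 − 151 = 23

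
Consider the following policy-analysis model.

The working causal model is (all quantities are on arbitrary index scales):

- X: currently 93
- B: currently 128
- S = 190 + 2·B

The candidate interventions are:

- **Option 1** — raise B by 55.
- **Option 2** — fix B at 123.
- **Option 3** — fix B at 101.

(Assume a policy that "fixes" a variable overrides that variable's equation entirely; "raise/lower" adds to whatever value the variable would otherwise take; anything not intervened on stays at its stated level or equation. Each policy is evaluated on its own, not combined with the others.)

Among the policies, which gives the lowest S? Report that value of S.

Option 1 (B + 55):
  B = 128 + 55 = 183
  S = 190 + 2·183 = 556
Option 2 (B := 123):
  B = 123
  S = 190 + 2·123 = 436
Option 3 (B := 101):
  B = 101
  S = 190 + 2·101 = 392
Comparing — Option 1: S=556, Option 2: S=436, Option 3: S=392. Lowest is 392 (Option 3).

392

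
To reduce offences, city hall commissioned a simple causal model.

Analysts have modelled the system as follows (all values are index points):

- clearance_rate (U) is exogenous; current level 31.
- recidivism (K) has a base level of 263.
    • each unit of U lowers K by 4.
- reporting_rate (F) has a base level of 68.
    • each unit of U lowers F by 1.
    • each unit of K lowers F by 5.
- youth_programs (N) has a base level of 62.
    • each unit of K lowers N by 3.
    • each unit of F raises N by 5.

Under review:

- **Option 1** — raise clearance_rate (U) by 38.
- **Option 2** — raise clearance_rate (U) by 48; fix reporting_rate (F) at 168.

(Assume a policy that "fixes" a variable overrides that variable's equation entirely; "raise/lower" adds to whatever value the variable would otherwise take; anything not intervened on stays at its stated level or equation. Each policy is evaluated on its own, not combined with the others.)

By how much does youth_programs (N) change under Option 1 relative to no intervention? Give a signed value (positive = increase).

4066

Baseline:
  U = 31
  K = 263 − 4·31 = 139
  F = 68 − 31 − 5·139 = -658
  N = 62 − 3·139 + 5·(-658) = -3645
Option 1 (U + 38):
  U = 31 + 38 = 69
  K = 263 − 4·69 = -13
  F = 68 − 69 − 5·(-13) = 64
  N = 62 − 3·(-13) + 5·64 = 421
Change in N: 421 − (-3645) = 4066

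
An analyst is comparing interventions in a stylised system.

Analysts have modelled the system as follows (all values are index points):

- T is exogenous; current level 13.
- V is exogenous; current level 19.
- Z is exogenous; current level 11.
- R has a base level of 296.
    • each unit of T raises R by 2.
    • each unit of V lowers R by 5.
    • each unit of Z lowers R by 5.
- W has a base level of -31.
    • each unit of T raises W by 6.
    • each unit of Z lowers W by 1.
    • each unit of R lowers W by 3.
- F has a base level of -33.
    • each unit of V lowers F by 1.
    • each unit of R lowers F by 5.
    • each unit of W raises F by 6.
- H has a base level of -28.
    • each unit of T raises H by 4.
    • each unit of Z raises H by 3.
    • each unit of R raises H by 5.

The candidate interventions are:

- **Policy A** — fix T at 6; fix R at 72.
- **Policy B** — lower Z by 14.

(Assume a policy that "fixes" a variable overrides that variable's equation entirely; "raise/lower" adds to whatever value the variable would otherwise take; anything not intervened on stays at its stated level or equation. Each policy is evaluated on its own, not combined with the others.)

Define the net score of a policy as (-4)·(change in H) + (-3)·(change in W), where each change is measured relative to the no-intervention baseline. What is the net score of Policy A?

Baseline:
  T = 13
  V = 19
  Z = 11
  R = 296 + 2·13 − 5·19 − 5·11 = 172
  W = -31 + 6·13 − 11 − 3·172 = -480
  H = -28 + 4·13 + 3·11 + 5·172 = 917
Policy A (T := 6, R := 72):
  T = 6
  V = 19
  Z = 11
  R = 72
  W = -31 + 6·6 − 11 − 3·72 = -222
  H = -28 + 4·6 + 3·11 + 5·72 = 389
ΔH = 389 − 917 = -528; ΔW = -222 − (-480) = 258
Score = (-4)·(-528) + (-3)·258 = 1338

1338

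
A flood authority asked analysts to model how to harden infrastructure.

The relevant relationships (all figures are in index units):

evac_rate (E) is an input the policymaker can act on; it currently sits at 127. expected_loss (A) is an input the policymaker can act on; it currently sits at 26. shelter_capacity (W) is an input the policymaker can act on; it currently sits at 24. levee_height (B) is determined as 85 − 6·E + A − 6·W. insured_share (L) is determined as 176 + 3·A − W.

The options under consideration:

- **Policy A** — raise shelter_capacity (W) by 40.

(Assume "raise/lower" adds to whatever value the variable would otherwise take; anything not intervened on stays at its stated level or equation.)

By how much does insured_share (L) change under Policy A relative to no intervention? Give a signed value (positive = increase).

-40

Baseline:
  A = 26
  W = 24
  L = 176 + 3·26 − 24 = 230
Policy A (W + 40):
  A = 26
  W = 24 + 40 = 64
  L = 176 + 3·26 − 64 = 190
Change in L: 190 − 230 = -40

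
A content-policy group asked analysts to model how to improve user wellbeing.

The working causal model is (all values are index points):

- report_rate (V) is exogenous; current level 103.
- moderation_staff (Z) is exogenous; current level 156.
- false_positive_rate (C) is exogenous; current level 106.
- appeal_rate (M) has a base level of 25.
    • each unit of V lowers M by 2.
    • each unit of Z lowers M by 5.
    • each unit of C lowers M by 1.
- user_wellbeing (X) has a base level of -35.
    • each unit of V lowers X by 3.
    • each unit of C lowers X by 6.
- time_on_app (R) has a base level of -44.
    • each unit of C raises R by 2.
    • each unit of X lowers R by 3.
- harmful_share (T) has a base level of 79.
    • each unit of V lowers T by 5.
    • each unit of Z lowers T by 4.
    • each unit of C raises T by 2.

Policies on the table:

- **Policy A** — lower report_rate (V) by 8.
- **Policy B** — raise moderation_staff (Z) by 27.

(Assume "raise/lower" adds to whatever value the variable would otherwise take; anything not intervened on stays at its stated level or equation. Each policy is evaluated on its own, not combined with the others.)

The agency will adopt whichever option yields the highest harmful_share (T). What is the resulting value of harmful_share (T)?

Policy A (V − 8):
  V = 103 − 8 = 95
  Z = 156
  C = 106
  T = 79 − 5·95 − 4·156 + 2·106 = -808
Policy B (Z + 27):
  V = 103
  Z = 156 + 27 = 183
  C = 106
  T = 79 − 5·103 − 4·183 + 2·106 = -956
Comparing — Policy A: T=-808, Policy B: T=-956. Highest is -808 (Policy A).

-808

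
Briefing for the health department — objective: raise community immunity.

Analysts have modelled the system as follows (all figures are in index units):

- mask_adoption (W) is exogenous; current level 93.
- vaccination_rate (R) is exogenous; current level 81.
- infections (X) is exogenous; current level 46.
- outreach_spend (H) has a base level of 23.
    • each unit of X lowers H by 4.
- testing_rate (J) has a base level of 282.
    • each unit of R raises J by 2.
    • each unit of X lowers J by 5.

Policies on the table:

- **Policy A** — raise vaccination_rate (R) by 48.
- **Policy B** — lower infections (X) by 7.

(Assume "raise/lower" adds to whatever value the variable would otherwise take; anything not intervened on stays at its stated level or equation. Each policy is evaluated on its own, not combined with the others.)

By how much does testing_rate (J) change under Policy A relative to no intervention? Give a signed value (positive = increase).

Baseline:
  R = 81
  X = 46
  J = 282 + 2·81 − 5·46 = 214
Policy A (R + 48):
  R = 81 + 48 = 129
  X = 46
  J = 282 + 2·129 − 5·46 = 310
Change in J: 310 − 214 = 96

96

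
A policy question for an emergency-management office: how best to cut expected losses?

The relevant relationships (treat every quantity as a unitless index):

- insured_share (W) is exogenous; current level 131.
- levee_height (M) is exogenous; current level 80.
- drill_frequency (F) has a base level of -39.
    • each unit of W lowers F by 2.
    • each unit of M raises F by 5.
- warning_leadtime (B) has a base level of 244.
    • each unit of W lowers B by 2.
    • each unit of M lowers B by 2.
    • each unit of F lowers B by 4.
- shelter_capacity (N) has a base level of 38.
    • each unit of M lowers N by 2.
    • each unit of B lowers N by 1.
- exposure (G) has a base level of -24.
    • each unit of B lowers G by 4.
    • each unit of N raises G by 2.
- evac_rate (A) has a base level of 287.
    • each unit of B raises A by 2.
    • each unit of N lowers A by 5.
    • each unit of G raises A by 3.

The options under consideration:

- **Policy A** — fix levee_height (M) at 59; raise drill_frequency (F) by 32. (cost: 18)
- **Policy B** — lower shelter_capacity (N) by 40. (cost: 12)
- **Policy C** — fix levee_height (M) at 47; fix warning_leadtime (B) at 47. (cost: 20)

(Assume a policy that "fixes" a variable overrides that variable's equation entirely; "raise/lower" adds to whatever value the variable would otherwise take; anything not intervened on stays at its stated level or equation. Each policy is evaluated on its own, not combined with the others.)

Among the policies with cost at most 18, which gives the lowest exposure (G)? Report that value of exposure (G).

1256

Policy A (M := 59, F + 32):
  W = 131
  M = 59
  F = -39 − 2·131 + 5·59 (+32 from intervention) = 26
  B = 244 − 2·131 − 2·59 − 4·26 = -240
  N = 38 − 2·59 − (-240) = 160
  G = -24 − 4·(-240) + 2·160 = 1256
Policy B (N − 40):
  W = 131
  M = 80
  F = -39 − 2·131 + 5·80 = 99
  B = 244 − 2·131 − 2·80 − 4·99 = -574
  N = 38 − 2·80 − (-574) (−40 from intervention) = 412
  G = -24 − 4·(-574) + 2·412 = 3096
Comparing — Policy A: G=1256, Policy B: G=3096. Lowest is 1256 (Policy A).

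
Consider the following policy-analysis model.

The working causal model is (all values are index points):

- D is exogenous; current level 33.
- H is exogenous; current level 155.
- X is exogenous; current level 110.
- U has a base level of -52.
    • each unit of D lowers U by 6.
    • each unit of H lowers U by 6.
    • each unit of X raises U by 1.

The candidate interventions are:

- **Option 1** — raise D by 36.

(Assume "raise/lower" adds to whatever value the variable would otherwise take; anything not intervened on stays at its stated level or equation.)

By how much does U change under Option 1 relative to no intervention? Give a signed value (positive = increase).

Baseline:
  D = 33
  H = 155
  X = 110
  U = -52 − 6·33 − 6·155 + 110 = -1070
Option 1 (D + 36):
  D = 33 + 36 = 69
  H = 155
  X = 110
  U = -52 − 6·69 − 6·155 + 110 = -1286
Change in U: -1286 − (-1070) = -216

-216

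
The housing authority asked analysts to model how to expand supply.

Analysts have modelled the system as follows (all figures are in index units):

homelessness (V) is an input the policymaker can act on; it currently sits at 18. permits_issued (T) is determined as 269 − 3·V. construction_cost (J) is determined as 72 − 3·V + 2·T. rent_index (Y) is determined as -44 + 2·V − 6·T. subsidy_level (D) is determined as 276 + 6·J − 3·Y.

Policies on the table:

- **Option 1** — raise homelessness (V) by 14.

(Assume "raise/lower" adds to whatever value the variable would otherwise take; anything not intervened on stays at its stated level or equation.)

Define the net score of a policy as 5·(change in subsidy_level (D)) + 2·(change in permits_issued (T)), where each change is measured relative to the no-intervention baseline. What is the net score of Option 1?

-8064

Baseline:
  V = 18
  T = 269 − 3·18 = 215
  J = 72 − 3·18 + 2·215 = 448
  Y = -44 + 2·18 − 6·215 = -1298
  D = 276 + 6·448 − 3·(-1298) = 6858
Option 1 (V + 14):
  V = 18 + 14 = 32
  T = 269 − 3·32 = 173
  J = 72 − 3·32 + 2·173 = 322
  Y = -44 + 2·32 − 6·173 = -1018
  D = 276 + 6·322 − 3·(-1018) = 5262
ΔD = 5262 − 6858 = -1596; ΔT = 173 − 215 = -42
Score = 5·(-1596) + 2·(-42) = -8064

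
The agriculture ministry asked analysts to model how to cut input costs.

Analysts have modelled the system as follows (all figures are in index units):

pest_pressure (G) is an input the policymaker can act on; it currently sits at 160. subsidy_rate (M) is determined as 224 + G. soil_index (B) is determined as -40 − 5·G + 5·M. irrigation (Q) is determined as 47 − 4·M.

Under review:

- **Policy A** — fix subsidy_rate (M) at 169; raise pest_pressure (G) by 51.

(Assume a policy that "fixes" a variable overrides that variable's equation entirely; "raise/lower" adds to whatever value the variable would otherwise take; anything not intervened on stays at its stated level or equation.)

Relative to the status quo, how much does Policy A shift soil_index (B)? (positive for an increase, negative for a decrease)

Baseline:
  G = 160
  M = 224 + 160 = 384
  B = -40 − 5·160 + 5·384 = 1080
Policy A (M := 169, G + 51):
  G = 160 + 51 = 211
  M = 169
  B = -40 − 5·211 + 5·169 = -250
Change in B: -250 − 1080 = -1330

-1330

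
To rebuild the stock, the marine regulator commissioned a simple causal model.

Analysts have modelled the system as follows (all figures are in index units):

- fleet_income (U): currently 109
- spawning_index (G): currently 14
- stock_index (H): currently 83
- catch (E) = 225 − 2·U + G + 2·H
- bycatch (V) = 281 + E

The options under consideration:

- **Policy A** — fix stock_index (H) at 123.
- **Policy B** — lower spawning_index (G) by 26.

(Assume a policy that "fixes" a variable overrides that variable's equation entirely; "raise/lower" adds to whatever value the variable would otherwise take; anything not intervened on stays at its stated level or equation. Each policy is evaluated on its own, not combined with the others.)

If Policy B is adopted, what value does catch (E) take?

Policy B (G − 26):
  U = 109
  G = 14 − 26 = -12
  H = 83
  E = 225 − 2·109 + (-12) + 2·83 = 161

161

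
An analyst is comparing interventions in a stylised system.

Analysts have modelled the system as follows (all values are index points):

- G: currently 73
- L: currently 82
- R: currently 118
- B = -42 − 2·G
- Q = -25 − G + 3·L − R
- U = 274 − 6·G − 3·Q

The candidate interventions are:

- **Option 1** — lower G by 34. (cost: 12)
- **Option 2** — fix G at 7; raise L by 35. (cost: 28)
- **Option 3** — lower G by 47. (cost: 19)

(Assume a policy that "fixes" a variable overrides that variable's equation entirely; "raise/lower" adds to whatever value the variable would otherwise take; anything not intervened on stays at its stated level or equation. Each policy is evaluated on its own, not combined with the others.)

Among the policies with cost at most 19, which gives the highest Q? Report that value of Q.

77

Option 1 (G − 34):
  G = 73 − 34 = 39
  L = 82
  R = 118
  Q = -25 − 39 + 3·82 − 118 = 64
Option 3 (G − 47):
  G = 73 − 47 = 26
  L = 82
  R = 118
  Q = -25 − 26 + 3·82 − 118 = 77
Comparing — Option 1: Q=64, Option 3: Q=77. Highest is 77 (Option 3).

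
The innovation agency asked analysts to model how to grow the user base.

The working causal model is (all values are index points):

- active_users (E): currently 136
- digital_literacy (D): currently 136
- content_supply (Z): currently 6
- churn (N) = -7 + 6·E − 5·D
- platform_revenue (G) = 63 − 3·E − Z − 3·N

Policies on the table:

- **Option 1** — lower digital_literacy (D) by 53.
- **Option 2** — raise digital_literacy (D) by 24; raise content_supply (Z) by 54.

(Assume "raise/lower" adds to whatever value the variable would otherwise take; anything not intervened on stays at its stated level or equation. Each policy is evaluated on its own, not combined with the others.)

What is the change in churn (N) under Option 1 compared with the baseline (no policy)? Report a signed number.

265

Baseline:
  E = 136
  D = 136
  N = -7 + 6·136 − 5·136 = 129
Option 1 (D − 53):
  E = 136
  D = 136 − 53 = 83
  N = -7 + 6·136 − 5·83 = 394
Change in N: 394 − 129 = 265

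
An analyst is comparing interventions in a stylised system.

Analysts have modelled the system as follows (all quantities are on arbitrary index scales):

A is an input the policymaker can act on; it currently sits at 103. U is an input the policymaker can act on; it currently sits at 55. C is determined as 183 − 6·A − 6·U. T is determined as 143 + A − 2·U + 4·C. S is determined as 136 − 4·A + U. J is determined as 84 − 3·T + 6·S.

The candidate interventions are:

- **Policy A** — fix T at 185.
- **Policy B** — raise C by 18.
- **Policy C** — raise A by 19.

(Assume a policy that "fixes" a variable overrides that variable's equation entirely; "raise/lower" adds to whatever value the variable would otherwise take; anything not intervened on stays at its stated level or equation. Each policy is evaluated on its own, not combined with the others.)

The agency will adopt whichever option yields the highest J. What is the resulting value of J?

8385

Policy A (T := 185):
  A = 103
  U = 55
  C = 183 − 6·103 − 6·55 = -765
  T = 185
  S = 136 − 4·103 + 55 = -221
  J = 84 − 3·185 + 6·(-221) = -1797
Policy B (C + 18):
  A = 103
  U = 55
  C = 183 − 6·103 − 6·55 (+18 from intervention) = -747
  T = 143 + 103 − 2·55 + 4·(-747) = -2852
  S = 136 − 4·103 + 55 = -221
  J = 84 − 3·(-2852) + 6·(-221) = 7314
Policy C (A + 19):
  A = 103 + 19 = 122
  U = 55
  C = 183 − 6·122 − 6·55 = -879
  T = 143 + 122 − 2·55 + 4·(-879) = -3361
  S = 136 − 4·122 + 55 = -297
  J = 84 − 3·(-3361) + 6·(-297) = 8385
Comparing — Policy A: J=-1797, Policy B: J=7314, Policy C: J=8385. Highest is 8385 (Policy C).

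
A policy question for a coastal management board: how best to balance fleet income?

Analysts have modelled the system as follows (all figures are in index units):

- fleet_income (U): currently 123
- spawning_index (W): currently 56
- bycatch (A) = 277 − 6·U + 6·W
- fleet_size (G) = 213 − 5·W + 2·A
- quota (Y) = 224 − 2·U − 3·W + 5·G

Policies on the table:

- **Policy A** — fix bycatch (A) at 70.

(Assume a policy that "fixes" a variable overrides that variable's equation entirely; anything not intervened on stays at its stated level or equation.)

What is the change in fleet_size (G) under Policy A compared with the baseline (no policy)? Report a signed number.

390

Baseline:
  U = 123
  W = 56
  A = 277 − 6·123 + 6·56 = -125
  G = 213 − 5·56 + 2·(-125) = -317
Policy A (A := 70):
  U = 123
  W = 56
  A = 70
  G = 213 − 5·56 + 2·70 = 73
Change in G: 73 − (-317) = 390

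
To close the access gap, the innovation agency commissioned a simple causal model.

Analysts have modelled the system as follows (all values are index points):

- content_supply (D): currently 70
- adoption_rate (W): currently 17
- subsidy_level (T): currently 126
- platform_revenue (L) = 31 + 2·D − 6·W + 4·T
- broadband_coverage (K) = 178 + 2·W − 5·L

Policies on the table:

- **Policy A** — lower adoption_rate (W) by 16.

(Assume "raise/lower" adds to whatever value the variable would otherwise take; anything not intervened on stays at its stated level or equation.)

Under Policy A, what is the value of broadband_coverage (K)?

Policy A (W − 16):
  D = 70
  W = 17 − 16 = 1
  T = 126
  L = 31 + 2·70 − 6·1 + 4·126 = 669
  K = 178 + 2·1 − 5·669 = -3165

-3165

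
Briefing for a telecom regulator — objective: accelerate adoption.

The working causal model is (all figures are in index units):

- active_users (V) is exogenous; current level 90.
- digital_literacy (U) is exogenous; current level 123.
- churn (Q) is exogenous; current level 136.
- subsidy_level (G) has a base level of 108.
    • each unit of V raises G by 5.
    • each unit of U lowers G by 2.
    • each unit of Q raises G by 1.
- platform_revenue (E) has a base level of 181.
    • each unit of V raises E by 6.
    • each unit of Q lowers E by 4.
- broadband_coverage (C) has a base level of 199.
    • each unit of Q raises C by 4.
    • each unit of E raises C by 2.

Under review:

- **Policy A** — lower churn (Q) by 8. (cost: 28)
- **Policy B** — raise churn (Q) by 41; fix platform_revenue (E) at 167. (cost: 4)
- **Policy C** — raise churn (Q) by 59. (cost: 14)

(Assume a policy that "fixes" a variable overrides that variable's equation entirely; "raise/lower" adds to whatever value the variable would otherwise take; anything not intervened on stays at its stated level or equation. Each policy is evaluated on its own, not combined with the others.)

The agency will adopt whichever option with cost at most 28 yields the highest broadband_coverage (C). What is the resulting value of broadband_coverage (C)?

1241

Policy A (Q − 8):
  V = 90
  Q = 136 − 8 = 128
  E = 181 + 6·90 − 4·128 = 209
  C = 199 + 4·128 + 2·209 = 1129
Policy B (Q + 41, E := 167):
  V = 90
  Q = 136 + 41 = 177
  E = 167
  C = 199 + 4·177 + 2·167 = 1241
Policy C (Q + 59):
  V = 90
  Q = 136 + 59 = 195
  E = 181 + 6·90 − 4·195 = -59
  C = 199 + 4·195 + 2·(-59) = 861
Comparing — Policy A: C=1129, Policy B: C=1241, Policy C: C=861. Highest is 1241 (Policy B).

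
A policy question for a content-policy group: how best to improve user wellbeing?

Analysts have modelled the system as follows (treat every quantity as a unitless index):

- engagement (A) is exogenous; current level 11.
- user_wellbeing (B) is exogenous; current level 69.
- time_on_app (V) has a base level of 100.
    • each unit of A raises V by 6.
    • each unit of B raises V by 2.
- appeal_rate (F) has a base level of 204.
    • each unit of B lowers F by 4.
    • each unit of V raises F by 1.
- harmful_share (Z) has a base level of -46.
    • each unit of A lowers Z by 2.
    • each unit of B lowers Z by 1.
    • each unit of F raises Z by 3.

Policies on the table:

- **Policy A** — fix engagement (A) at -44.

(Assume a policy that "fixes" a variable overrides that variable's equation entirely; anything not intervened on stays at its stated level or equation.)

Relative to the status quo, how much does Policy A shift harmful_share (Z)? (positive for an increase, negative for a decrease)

-880

Baseline:
  A = 11
  B = 69
  V = 100 + 6·11 + 2·69 = 304
  F = 204 − 4·69 + 304 = 232
  Z = -46 − 2·11 − 69 + 3·232 = 559
Policy A (A := -44):
  A = -44
  B = 69
  V = 100 + 6·(-44) + 2·69 = -26
  F = 204 − 4·69 + (-26) = -98
  Z = -46 − 2·(-44) − 69 + 3·(-98) = -321
Change in Z: -321 − 559 = -880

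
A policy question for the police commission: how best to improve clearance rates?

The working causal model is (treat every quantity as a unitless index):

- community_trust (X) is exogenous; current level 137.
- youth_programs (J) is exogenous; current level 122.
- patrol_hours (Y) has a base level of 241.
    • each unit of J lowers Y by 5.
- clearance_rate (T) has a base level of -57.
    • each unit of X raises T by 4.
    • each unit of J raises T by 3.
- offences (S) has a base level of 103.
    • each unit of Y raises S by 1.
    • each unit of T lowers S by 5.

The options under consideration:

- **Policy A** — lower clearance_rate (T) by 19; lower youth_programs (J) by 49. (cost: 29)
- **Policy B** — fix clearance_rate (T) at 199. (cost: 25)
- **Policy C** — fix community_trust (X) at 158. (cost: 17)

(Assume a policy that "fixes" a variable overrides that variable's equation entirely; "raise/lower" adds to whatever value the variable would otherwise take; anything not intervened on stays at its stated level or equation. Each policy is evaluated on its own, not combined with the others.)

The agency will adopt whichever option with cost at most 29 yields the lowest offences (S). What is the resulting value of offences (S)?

-4971

Policy A (T − 19, J − 49):
  X = 137
  J = 122 − 49 = 73
  Y = 241 − 5·73 = -124
  T = -57 + 4·137 + 3·73 (−19 from intervention) = 691
  S = 103 + (-124) − 5·691 = -3476
Policy B (T := 199):
  X = 137
  J = 122
  Y = 241 − 5·122 = -369
  T = 199
  S = 103 + (-369) − 5·199 = -1261
Policy C (X := 158):
  X = 158
  J = 122
  Y = 241 − 5·122 = -369
  T = -57 + 4·158 + 3·122 = 941
  S = 103 + (-369) − 5·941 = -4971
Comparing — Policy A: S=-3476, Policy B: S=-1261, Policy C: S=-4971. Lowest is -4971 (Policy C).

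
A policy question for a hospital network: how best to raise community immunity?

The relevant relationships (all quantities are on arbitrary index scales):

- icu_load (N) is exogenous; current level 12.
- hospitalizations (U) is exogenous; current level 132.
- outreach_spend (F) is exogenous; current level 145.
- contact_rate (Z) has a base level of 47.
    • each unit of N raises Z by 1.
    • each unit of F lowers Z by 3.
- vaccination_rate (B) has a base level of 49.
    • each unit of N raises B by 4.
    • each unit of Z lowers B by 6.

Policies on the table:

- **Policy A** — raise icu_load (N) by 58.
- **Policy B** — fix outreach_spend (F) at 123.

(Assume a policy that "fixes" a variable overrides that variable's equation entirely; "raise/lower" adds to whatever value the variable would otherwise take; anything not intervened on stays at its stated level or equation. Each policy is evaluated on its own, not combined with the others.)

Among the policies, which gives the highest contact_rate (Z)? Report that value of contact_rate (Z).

-310

Policy A (N + 58):
  N = 12 + 58 = 70
  F = 145
  Z = 47 + 70 − 3·145 = -318
Policy B (F := 123):
  N = 12
  F = 123
  Z = 47 + 12 − 3·123 = -310
Comparing — Policy A: Z=-318, Policy B: Z=-310. Highest is -310 (Policy B).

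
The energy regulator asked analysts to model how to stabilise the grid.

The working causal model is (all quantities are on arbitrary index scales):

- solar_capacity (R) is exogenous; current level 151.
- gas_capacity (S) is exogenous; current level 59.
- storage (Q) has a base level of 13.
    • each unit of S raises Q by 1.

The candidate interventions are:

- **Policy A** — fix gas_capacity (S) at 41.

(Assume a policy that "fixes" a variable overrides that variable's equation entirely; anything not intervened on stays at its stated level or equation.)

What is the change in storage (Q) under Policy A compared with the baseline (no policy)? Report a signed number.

Baseline:
  S = 59
  Q = 13 + 59 = 72
Policy A (S := 41):
  S = 41
  Q = 13 + 41 = 54
Change in Q: 54 − 72 = -18

-18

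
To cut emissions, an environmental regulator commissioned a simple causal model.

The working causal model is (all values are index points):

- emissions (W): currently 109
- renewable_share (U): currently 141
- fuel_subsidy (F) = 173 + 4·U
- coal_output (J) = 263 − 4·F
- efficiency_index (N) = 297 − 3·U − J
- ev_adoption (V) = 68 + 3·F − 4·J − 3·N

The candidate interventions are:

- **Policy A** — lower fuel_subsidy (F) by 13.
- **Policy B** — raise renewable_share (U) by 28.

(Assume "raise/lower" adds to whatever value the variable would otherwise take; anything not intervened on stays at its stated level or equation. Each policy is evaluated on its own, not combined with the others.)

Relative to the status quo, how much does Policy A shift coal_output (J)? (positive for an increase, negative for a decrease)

52

Baseline:
  U = 141
  F = 173 + 4·141 = 737
  J = 263 − 4·737 = -2685
Policy A (F − 13):
  U = 141
  F = 173 + 4·141 (−13 from intervention) = 724
  J = 263 − 4·724 = -2633
Change in J: -2633 − (-2685) = 52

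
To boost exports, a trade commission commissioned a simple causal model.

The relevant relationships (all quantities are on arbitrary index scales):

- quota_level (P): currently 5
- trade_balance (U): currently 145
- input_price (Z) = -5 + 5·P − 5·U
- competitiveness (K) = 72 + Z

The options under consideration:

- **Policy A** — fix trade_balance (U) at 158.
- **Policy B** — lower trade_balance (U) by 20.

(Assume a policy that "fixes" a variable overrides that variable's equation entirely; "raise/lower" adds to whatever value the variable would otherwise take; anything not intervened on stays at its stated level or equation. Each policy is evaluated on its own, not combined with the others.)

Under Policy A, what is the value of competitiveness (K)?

-698

Policy A (U := 158):
  P = 5
  U = 158
  Z = -5 + 5·5 − 5·158 = -770
  K = 72 + (-770) = -698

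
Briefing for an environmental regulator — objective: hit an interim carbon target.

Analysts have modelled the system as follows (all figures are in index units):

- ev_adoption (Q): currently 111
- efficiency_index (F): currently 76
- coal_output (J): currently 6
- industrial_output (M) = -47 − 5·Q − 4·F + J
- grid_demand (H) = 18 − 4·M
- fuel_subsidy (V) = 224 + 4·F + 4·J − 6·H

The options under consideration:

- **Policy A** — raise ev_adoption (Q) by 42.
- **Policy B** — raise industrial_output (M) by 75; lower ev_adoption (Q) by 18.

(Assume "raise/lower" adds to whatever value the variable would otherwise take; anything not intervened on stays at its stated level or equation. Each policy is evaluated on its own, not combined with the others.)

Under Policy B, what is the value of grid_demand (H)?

2958

Policy B (M + 75, Q − 18):
  Q = 111 − 18 = 93
  F = 76
  J = 6
  M = -47 − 5·93 − 4·76 + 6 (+75 from intervention) = -735
  H = 18 − 4·(-735) = 2958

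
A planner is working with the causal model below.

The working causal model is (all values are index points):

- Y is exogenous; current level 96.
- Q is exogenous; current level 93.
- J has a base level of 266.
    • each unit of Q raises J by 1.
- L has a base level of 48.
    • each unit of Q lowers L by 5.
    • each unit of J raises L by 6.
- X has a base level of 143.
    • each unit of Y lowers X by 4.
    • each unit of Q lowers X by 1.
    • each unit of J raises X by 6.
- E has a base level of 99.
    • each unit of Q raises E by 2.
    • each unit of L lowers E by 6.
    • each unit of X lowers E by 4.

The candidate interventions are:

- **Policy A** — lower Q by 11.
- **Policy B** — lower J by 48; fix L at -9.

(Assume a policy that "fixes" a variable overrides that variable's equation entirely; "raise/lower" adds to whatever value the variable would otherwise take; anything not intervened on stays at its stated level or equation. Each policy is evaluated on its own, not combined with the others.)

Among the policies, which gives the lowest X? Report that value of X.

Policy A (Q − 11):
  Y = 96
  Q = 93 − 11 = 82
  J = 266 + 82 = 348
  X = 143 − 4·96 − 82 + 6·348 = 1765
Policy B (J − 48, L := -9):
  Y = 96
  Q = 93
  J = 266 + 93 (−48 from intervention) = 311
  X = 143 − 4·96 − 93 + 6·311 = 1532
Comparing — Policy A: X=1765, Policy B: X=1532. Lowest is 1532 (Policy B).

1532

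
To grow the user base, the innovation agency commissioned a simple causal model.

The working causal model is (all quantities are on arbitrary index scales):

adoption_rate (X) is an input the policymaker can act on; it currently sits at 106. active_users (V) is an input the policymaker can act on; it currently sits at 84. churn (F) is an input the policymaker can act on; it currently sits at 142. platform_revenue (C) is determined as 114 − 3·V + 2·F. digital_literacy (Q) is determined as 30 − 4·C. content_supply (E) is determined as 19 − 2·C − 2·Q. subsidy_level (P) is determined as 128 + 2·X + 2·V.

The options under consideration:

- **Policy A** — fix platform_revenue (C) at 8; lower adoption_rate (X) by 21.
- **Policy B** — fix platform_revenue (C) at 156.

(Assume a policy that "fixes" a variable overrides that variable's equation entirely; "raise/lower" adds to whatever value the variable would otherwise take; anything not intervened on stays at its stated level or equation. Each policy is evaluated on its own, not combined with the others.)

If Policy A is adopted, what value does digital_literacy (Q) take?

-2

Policy A (C := 8, X − 21):
  V = 84
  F = 142
  C = 8
  Q = 30 − 4·8 = -2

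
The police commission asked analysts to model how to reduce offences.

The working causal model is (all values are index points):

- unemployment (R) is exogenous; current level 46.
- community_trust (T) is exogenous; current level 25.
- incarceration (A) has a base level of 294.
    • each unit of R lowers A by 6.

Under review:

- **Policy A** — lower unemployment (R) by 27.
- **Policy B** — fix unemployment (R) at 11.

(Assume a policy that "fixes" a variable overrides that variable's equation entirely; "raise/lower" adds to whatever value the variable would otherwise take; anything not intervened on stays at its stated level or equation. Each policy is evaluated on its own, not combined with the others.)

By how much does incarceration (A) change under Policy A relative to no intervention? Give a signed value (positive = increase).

162

Baseline:
  R = 46
  A = 294 − 6·46 = 18
Policy A (R − 27):
  R = 46 − 27 = 19
  A = 294 − 6·19 = 180
Change in A: 180 − 18 = 162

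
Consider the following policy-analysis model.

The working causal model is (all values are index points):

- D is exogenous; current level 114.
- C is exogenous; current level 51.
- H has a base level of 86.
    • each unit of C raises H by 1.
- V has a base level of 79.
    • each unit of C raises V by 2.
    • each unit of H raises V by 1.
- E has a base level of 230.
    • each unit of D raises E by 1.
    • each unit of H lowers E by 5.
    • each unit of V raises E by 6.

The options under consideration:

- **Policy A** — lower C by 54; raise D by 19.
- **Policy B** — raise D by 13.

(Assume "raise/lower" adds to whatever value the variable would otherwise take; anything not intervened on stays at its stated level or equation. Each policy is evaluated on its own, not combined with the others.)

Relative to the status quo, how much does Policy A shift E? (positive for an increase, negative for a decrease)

-683

Baseline:
  D = 114
  C = 51
  H = 86 + 51 = 137
  V = 79 + 2·51 + 137 = 318
  E = 230 + 114 − 5·137 + 6·318 = 1567
Policy A (C − 54, D + 19):
  D = 114 + 19 = 133
  C = 51 − 54 = -3
  H = 86 + (-3) = 83
  V = 79 + 2·(-3) + 83 = 156
  E = 230 + 133 − 5·83 + 6·156 = 884
Change in E: 884 − 1567 = -683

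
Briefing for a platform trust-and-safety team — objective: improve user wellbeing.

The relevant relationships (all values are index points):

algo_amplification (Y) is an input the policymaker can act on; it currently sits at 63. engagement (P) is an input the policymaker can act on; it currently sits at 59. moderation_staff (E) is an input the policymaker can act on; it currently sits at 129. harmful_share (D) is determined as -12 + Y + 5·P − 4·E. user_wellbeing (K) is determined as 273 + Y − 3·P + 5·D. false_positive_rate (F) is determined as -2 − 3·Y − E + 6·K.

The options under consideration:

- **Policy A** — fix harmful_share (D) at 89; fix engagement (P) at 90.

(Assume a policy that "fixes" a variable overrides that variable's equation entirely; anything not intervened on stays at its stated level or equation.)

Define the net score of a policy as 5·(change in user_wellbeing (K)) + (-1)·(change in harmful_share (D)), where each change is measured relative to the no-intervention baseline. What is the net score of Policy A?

Baseline:
  Y = 63
  P = 59
  E = 129
  D = -12 + 63 + 5·59 − 4·129 = -170
  K = 273 + 63 − 3·59 + 5·(-170) = -691
Policy A (D := 89, P := 90):
  Y = 63
  P = 90
  E = 129
  D = 89
  K = 273 + 63 − 3·90 + 5·89 = 511
ΔK = 511 − (-691) = 1202; ΔD = 89 − (-170) = 259
Score = 5·1202 + (-1)·259 = 5751

5751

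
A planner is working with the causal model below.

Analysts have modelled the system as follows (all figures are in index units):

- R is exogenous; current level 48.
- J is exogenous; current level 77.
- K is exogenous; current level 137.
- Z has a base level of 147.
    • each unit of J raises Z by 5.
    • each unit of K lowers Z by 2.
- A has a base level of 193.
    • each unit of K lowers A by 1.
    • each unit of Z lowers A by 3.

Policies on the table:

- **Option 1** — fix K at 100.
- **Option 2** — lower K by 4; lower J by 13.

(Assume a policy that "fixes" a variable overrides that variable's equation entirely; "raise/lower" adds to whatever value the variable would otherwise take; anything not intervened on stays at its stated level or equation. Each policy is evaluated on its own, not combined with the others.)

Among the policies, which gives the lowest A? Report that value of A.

-903

Option 1 (K := 100):
  J = 77
  K = 100
  Z = 147 + 5·77 − 2·100 = 332
  A = 193 − 100 − 3·332 = -903
Option 2 (K − 4, J − 13):
  J = 77 − 13 = 64
  K = 137 − 4 = 133
  Z = 147 + 5·64 − 2·133 = 201
  A = 193 − 133 − 3·201 = -543
Comparing — Option 1: A=-903, Option 2: A=-543. Lowest is -903 (Option 1).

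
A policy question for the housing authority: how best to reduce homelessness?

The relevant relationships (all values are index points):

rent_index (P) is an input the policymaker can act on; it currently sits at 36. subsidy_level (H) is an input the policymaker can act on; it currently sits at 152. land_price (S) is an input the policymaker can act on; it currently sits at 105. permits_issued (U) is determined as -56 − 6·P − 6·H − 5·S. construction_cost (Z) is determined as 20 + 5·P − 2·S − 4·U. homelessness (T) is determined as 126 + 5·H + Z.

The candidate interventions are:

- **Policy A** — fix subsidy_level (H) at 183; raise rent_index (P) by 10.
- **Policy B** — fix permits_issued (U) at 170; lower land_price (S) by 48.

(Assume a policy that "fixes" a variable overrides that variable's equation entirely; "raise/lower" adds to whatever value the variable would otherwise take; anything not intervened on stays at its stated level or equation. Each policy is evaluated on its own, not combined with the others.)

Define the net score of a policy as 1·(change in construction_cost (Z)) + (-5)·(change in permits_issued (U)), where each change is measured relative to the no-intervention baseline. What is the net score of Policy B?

-16815

Baseline:
  P = 36
  H = 152
  S = 105
  U = -56 − 6·36 − 6·152 − 5·105 = -1709
  Z = 20 + 5·36 − 2·105 − 4·(-1709) = 6826
Policy B (U := 170, S − 48):
  P = 36
  H = 152
  S = 105 − 48 = 57
  U = 170
  Z = 20 + 5·36 − 2·57 − 4·170 = -594
ΔZ = -594 − 6826 = -7420; ΔU = 170 − (-1709) = 1879
Score = 1·(-7420) + (-5)·1879 = -16815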